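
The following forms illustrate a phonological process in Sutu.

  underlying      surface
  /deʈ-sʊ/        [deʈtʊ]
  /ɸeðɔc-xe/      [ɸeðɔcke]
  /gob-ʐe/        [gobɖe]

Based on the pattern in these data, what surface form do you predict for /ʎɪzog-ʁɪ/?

The data show progressive manner assimilation: /s/ → [t] after /ʈ/; /x/ → [k] after /c/; /ʐ/ → [ɖ] after /b/. In each pair only manner changes, matching the preceding consonant, while place and voice stay constant.
The rule targets /ʁ/ (voiced uvular fricative), which sits after the trigger /g/ (stop).
A voiced uvular stop is [ɢ], so the surface segment is [ɢ].

[ʎɪzogɢɪ]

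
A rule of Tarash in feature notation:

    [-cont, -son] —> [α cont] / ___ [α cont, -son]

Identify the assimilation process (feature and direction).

regressive manner assimilation

The shared variable α links the value of [cont] on the target to that of the neighbouring obstruent. [cont] distinguishes stops from fricatives — a manner-of-articulation feature — so this is manner assimilation.
The conditioning segment sits to the right of the focus bar, meaning the trigger follows the segment that changes — regressive assimilation.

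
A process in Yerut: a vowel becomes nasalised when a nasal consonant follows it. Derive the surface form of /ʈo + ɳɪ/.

The vowel /o/ is adjacent to the following nasal /ɳ/, so it acquires [+nasal] and surfaces as [õ].

[ʈõɳɪ]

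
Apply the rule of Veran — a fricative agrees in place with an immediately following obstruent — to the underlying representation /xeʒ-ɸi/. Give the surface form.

/ʒ/ is a voiced postalveolar fricative. The following trigger /ɸ/ is bilabial, so /ʒ/ must become bilabial as well.
The voiced bilabial fricative is [β], so /ʒ/ → [β].

[xeβɸi]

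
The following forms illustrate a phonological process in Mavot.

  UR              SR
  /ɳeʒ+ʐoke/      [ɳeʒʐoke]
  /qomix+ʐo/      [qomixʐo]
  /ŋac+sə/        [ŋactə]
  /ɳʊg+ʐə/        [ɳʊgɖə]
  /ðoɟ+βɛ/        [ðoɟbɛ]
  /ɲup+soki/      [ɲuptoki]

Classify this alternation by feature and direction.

Underlying /s/ is realised as [t] next to /c/; /c/ itself does not change.
/s/ is a fricative while /c/ is a stop; the output [t] is a stop, matching the trigger — so the feature that spreads is manner.
Place and voice are unchanged, so the assimilation is partial, not total.
The same holds elsewhere in the data: /ʐ/ → [ɖ] after /g/ (fricative → stop, matching a stop); /β/ → [b] after /ɟ/ (fricative → stop, matching a stop); /s/ → [t] after /p/ (fricative → stop, matching a stop) — only manner changes, and always toward the preceding segment.
No alternation appears in [ɳeʒʐoke], [qomixʐo]: there the adjacent consonants already agree in manner (/ʐ/ and /ʒ/ are both fricatives; /ʐ/ and /x/ are both fricatives), so these forms are consistent with the same rule.
The trigger is the preceding segment, so the direction is progressive (perseverative).

progressive manner assimilation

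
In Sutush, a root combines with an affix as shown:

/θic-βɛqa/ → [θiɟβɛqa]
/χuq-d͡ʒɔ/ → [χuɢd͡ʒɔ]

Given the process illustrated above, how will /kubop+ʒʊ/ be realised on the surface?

The data show regressive voicing assimilation: /c/ → [ɟ] before /β/; /q/ → [ɢ] before /d͡ʒ/. In each pair only voicing changes, matching the following consonant, while place and manner stay constant.
The rule targets /p/ (voiceless bilabial stop), which sits before the trigger /ʒ/ (voiced).
The voiced bilabial stop is [b], so /p/ → [b].

[kubobʒʊ]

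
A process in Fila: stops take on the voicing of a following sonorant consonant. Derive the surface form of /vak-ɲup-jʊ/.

[vagɲubjʊ]

/k/ is a voiceless velar stop. The following trigger /ɲ/ is voiced, so /k/ must become voiced as well.
The voiced velar stop is [g], so /k/ → [g].
The same rule applies at the second boundary: /p/ → [b] next to /j/.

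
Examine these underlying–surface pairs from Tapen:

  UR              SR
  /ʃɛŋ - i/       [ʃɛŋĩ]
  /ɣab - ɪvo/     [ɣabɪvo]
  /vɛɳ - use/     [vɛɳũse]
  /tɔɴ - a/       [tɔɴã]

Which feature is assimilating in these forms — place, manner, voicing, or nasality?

nasality

The vowel /i/ surfaces as nasalised [ĩ] next to the preceding nasal /ŋ/ — it has acquired the [+nasal] feature of its neighbour.
Likewise in the remaining data: /u/ → [ũ] after /ɳ/; /a/ → [ã] after /ɴ/ — each time a vowel is nasalised next to a preceding nasal.
No change occurs in [ɣabɪvo] because the vowel at the boundary is adjacent to an oral consonant, not a nasal (/ɪ/ next to /b/).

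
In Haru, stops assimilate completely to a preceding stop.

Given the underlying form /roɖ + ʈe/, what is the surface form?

[roɖɖe]

/ʈ/ is the segment targeted by the rule; it sits immediately after /ɖ/, so it assimilates completely and surfaces as [ɖ].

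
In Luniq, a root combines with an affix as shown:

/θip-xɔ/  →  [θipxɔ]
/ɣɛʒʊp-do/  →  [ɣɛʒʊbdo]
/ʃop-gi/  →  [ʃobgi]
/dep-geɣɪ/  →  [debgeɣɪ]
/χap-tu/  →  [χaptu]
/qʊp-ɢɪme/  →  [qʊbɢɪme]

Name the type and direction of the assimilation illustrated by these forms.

Underlying /p/ is realised as [b] next to /d/; /d/ itself does not change.
/p/ is voiceless while /d/ is voiced; the output [b] is voiced, matching the trigger — so the feature that spreads is voicing.
Place and manner are unchanged, so the assimilation is partial, not total.
Checking the remaining alternations: /p/ → [b] before /g/ (voiceless → voiced, matching voiced); /p/ → [b] before /ɢ/ (voiceless → voiced, matching voiced) — only voicing changes, and always toward the following segment.
Nothing changes in [θipxɔ], [χaptu]: there the adjacent consonants already agree in voicing (/p/ and /x/ are both voiceless; /p/ and /t/ are both voiceless), so these forms are consistent with the same rule.
The trigger is the following segment, so the direction is regressive (anticipatory).

regressive voicing assimilation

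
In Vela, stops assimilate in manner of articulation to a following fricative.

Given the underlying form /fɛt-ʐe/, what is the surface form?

The rule targets /t/ (voiceless alveolar stop), which sits before the trigger /ʐ/ (fricative).
Changing only its manner to fricative gives [s] — the voiceless alveolar fricative.

[fɛsʐe]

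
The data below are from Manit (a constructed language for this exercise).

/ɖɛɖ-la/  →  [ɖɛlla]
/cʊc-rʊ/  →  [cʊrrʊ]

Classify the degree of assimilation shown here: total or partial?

The segment that alternates is /ɖ/, which surfaces as [l] when adjacent to /l/.
The output [l] is identical to the trigger /l/ — every feature (place, manner, voicing) has been copied — so this is total assimilation.
The other form behaves the same way: /c/ → [r] before /r/ — in each case the output is a copy of the following consonant.

total assimilation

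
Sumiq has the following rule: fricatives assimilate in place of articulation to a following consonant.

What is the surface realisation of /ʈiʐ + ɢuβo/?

[ʈiʁɢuβo]

The rule targets /ʐ/ (voiced retroflex fricative), which sits before the trigger /ɢ/ (uvular).
The voiced uvular fricative is [ʁ], so /ʐ/ → [ʁ].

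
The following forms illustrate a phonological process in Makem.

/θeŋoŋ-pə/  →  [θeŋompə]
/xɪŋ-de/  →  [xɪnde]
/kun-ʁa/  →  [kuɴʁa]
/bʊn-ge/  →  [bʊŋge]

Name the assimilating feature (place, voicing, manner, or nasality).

Comparing underlying and surface forms, /ŋ/ → [m] is the alternation; the neighbouring /p/ is constant.
/ŋ/ is velar while /p/ is bilabial; the output [m] is bilabial, matching the trigger — so the feature that spreads is place.
Checking the remaining alternations: /ŋ/ → [n] before /d/ (velar → alveolar, matching alveolar); /n/ → [ɴ] before /ʁ/ (alveolar → uvular, matching uvular); /n/ → [ŋ] before /g/ (alveolar → velar, matching velar) — only place changes, and always toward the following segment.

place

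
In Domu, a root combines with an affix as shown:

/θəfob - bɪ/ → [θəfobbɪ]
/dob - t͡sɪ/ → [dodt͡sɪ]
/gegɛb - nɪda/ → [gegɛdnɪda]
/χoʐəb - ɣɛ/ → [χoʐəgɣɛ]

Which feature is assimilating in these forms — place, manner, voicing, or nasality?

The segment that alternates is /b/, which surfaces as [d] when adjacent to /t͡s/.
The change bilabial → alveolar matches the place of the following /t͡s/, identifying this as place assimilation.
Checking the remaining alternations: /b/ → [d] before /n/ (bilabial → alveolar, matching alveolar); /b/ → [g] before /ɣ/ (bilabial → velar, matching velar) — only place changes, and always toward the following segment.
No alternation appears in [θəfobbɪ]: there the adjacent consonants already agree in place (/b/ and /b/ are both bilabial), so this form is consistent with the same rule.

place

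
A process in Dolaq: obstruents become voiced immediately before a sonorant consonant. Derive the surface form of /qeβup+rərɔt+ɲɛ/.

[qeβubrərɔdɲɛ]

The rule targets /p/ (voiceless bilabial stop), which sits before the trigger /r/ (voiced).
A voiced bilabial stop is [b], so the surface segment is [b].
The same rule applies at the second boundary: /t/ → [d] next to /ɲ/.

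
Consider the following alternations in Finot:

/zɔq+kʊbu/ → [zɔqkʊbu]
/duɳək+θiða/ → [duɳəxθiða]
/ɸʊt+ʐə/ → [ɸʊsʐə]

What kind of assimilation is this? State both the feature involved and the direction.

Underlying /k/ is realised as [x] next to /θ/; /θ/ itself does not change.
/k/ is a stop while /θ/ is a fricative; the output [x] is a fricative, matching the trigger — so the feature that spreads is manner.
Place and voice are unchanged, so the assimilation is partial, not total.
The same holds elsewhere in the data: /t/ → [s] before /ʐ/ (stop → fricative, matching a fricative) — only manner changes, and always toward the following segment.
No alternation appears in [zɔqkʊbu]: there the adjacent consonants already agree in manner (/q/ and /k/ are both stops), so this form is consistent with the same rule.
The trigger is the following segment, so the direction is regressive (anticipatory).

regressive manner assimilation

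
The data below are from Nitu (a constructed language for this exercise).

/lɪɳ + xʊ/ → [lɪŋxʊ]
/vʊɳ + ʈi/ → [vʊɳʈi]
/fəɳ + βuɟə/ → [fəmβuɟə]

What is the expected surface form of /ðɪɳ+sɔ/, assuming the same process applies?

The data show regressive place assimilation: /ɳ/ → [ŋ] before /x/; /ɳ/ → [m] before /β/. In each pair only place changes, matching the following consonant, while manner and voice stay constant.
Nothing changes in [vʊɳʈi]: there the adjacent consonants already agree in place (/ɳ/ and /ʈ/ are both retroflex), so this form is consistent with the same rule.
The rule targets /ɳ/ (voiced retroflex nasal), which sits before the trigger /s/ (alveolar).
The voiced alveolar nasal is [n], so /ɳ/ → [n].

[ðɪnsɔ]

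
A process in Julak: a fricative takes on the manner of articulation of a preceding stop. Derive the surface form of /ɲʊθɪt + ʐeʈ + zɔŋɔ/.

[ɲʊθɪtɖeʈdɔŋɔ]

/ʐ/ is a voiced retroflex fricative. The preceding trigger /t/ is a stop, so /ʐ/ must become a stop as well.
Changing only its manner to stop gives [ɖ] — the voiced retroflex stop.
The same rule applies at the second boundary: /z/ → [d] next to /ʈ/.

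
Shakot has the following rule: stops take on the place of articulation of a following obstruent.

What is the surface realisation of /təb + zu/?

/b/ is a voiced bilabial stop. The following trigger /z/ is alveolar, so /b/ must become alveolar as well.
The voiced alveolar stop is [d], so /b/ → [d].

[tədzu]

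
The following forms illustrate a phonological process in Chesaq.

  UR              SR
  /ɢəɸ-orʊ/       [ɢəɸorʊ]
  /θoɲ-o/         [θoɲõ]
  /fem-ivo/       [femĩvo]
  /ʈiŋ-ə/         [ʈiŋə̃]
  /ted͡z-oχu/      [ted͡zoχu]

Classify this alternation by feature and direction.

The vowel /o/ surfaces as nasalised [õ] next to the preceding nasal /ɲ/ — it has acquired the [+nasal] feature of its neighbour.
The other forms show the same pattern: /i/ → [ĩ] after /m/; /ə/ → [ə̃] after /ŋ/ — each time a vowel is nasalised next to a preceding nasal.
No change occurs in [ɢəɸorʊ], [ted͡zoχu] because the vowel at the boundary is adjacent to an oral consonant, not a nasal (/o/ next to /ɸ/; /o/ next to /d͡z/).
Because the conditioning nasal is to the left of the vowel that changes, the process is progressive (perseverative).

progressive nasality assimilation (vowel nasalisation)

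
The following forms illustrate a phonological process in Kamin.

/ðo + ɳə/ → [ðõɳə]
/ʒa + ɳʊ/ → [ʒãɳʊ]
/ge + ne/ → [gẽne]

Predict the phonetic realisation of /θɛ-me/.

The data show regressive nasality assimilation (vowel nasalisation): /o/ → [õ] before /ɳ/; /a/ → [ã] before /ɳ/; /e/ → [ẽ] before /n/ — a vowel is nasalised by an immediately following nasal consonant.
/ɛ/ sits next to the nasal /m/ and is therefore nasalised to [ɛ̃].

[θɛ̃me]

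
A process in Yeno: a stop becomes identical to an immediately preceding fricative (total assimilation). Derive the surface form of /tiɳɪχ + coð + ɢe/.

/c/ is the segment targeted by the rule; it sits immediately after /χ/, so it assimilates completely and surfaces as [χ].
At the second juncture, /ɢ/ likewise becomes [ð] adjacent to /ð/.

[tiɳɪχχoððe]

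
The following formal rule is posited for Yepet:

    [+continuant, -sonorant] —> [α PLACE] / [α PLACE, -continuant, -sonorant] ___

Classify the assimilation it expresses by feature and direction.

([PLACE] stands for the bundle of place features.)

The shared variable α links the value of the place features (abbreviated [PLACE]) on the target to the same value on the neighbouring segment, so place is the feature that assimilates.
The conditioning segment sits to the left of the focus bar, meaning the trigger precedes the segment that changes — progressive assimilation.

progressive place assimilation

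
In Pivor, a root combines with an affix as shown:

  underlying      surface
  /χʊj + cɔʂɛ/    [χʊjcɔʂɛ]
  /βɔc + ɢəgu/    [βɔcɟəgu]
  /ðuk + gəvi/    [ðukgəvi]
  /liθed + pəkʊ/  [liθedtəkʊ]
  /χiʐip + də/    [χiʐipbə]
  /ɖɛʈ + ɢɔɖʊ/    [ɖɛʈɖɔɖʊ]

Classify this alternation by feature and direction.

The segment that alternates is /ɢ/, which surfaces as [ɟ] when adjacent to /c/.
/ɢ/ is uvular while /c/ is palatal; the output [ɟ] is palatal, matching the trigger — so the feature that spreads is place.
Manner and voice are unchanged, so the assimilation is partial, not total.
Checking the remaining alternations: /p/ → [t] after /d/ (bilabial → alveolar, matching alveolar); /d/ → [b] after /p/ (alveolar → bilabial, matching bilabial); /ɢ/ → [ɖ] after /ʈ/ (uvular → retroflex, matching retroflex) — only place changes, and always toward the preceding segment.
Nothing changes in [χʊjcɔʂɛ], [ðukgəvi]: there the adjacent consonants already agree in place (/c/ and /j/ are both palatal; /g/ and /k/ are both velar), so these forms are consistent with the same rule.
The trigger is the preceding segment, so the direction is progressive (perseverative).

progressive place assimilation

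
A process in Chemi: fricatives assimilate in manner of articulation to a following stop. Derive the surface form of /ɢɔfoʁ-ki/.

[ɢɔfoɢki]

/ʁ/ is a voiced uvular fricative. The following trigger /k/ is a stop, so /ʁ/ must become a stop as well.
A voiced uvular stop is [ɢ], so the surface segment is [ɢ].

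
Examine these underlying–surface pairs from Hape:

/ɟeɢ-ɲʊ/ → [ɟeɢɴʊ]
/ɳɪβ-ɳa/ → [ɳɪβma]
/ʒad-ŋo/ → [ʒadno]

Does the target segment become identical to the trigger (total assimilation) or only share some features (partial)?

Comparing underlying and surface forms, /ɲ/ → [ɴ] is the alternation; the neighbouring /ɢ/ is constant.
The change palatal → uvular matches the place of the preceding /ɢ/, identifying this as place assimilation.
Manner and voice are unchanged, so the assimilation is partial, not total.
Checking the remaining alternations: /ɳ/ → [m] after /β/ (retroflex → bilabial, matching bilabial); /ŋ/ → [n] after /d/ (velar → alveolar, matching alveolar) — only place changes, and always toward the preceding segment.

partial assimilation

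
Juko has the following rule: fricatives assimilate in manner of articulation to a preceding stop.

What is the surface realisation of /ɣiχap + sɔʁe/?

[ɣiχaptɔʁe]

The rule targets /s/ (voiceless alveolar fricative), which sits after the trigger /p/ (stop).
The voiceless alveolar stop is [t], so /s/ → [t].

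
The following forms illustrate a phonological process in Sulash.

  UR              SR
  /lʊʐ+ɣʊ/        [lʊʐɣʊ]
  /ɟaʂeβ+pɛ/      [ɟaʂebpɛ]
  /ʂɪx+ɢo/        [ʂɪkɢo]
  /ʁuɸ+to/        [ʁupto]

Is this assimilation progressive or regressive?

regressive

Comparing underlying and surface forms, /β/ → [b] is the alternation; the neighbouring /p/ is constant.
/β/ is a fricative while /p/ is a stop; the output [b] is a stop, matching the trigger — so the feature that spreads is manner.
The same holds elsewhere in the data: /x/ → [k] before /ɢ/ (fricative → stop, matching a stop); /ɸ/ → [p] before /t/ (fricative → stop, matching a stop) — only manner changes, and always toward the following segment.
Nothing changes in [lʊʐɣʊ]: there the adjacent consonants already agree in manner (/ʐ/ and /ɣ/ are both fricatives), so this form is consistent with the same rule.
The trigger is the following segment, so the direction is regressive (anticipatory).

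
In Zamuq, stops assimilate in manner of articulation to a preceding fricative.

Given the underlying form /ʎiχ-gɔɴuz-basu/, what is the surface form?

The rule targets /g/ (voiced velar stop), which sits after the trigger /χ/ (fricative).
Changing only its manner to fricative gives [ɣ] — the voiced velar fricative.
At the second juncture, /b/ likewise becomes [β] adjacent to /z/.

[ʎiχɣɔɴuzβasu]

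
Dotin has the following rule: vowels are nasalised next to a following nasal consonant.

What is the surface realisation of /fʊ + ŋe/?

[fʊ̃ŋe]

/ʊ/ sits next to the nasal /ŋ/ and is therefore nasalised to [ʊ̃].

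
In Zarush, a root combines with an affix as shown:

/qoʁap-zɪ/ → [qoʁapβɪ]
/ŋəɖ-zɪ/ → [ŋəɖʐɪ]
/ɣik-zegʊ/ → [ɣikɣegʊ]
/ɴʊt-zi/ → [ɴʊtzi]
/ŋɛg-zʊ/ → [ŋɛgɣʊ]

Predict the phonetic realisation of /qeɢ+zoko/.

The data show progressive place assimilation: /z/ → [β] after /p/; /z/ → [ʐ] after /ɖ/; /z/ → [ɣ] after /k/; /z/ → [ɣ] after /g/. In each pair only place changes, matching the preceding consonant, while manner and voice stay constant.
No alternation appears in [ɴʊtzi]: there the adjacent consonants already agree in place (/z/ and /t/ are both alveolar), so this form is consistent with the same rule.
/z/ is a voiced alveolar fricative. The preceding trigger /ɢ/ is uvular, so /z/ must become uvular as well.
The voiced uvular fricative is [ʁ], so /z/ → [ʁ].

[qeɢʁoko]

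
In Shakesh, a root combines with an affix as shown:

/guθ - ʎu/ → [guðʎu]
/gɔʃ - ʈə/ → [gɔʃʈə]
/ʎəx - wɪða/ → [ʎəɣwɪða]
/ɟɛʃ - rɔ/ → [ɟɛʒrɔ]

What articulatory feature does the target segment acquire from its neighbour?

Underlying /θ/ is realised as [ð] next to /ʎ/; /ʎ/ itself does not change.
The change voiceless → voiced matches the voicing of the following /ʎ/, identifying this as voicing assimilation.
The other alternating forms pattern the same way: /x/ → [ɣ] before /w/ (voiceless → voiced, matching voiced); /ʃ/ → [ʒ] before /r/ (voiceless → voiced, matching voiced) — only voicing changes, and always toward the following segment.
No alternation appears in [gɔʃʈə]: there the adjacent consonants already agree in voicing (/ʃ/ and /ʈ/ are both voiceless), so this form is consistent with the same rule.

voicing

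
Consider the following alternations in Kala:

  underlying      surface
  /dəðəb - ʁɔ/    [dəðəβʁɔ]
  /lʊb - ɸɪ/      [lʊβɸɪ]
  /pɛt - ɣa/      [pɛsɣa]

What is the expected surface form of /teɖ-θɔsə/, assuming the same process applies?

[teʐθɔsə]

The data show regressive manner assimilation: /b/ → [β] before /ʁ/; /b/ → [β] before /ɸ/; /t/ → [s] before /ɣ/. In each pair only manner changes, matching the following consonant, while place and voice stay constant.
/ɖ/ is a voiced retroflex stop. The following trigger /θ/ is a fricative, so /ɖ/ must become a fricative as well.
A voiced retroflex fricative is [ʐ], so the surface segment is [ʐ].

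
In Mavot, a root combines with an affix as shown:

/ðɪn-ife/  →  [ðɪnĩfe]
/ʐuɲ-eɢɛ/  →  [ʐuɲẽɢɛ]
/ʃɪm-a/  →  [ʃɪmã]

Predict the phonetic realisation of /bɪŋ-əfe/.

The data show progressive nasality assimilation (vowel nasalisation): /i/ → [ĩ] after /n/; /e/ → [ẽ] after /ɲ/; /a/ → [ã] after /m/ — a vowel is nasalised by an immediately preceding nasal consonant.
The vowel /ə/ is adjacent to the preceding nasal /ŋ/, so it acquires [+nasal] and surfaces as [ə̃].

[bɪŋə̃fe]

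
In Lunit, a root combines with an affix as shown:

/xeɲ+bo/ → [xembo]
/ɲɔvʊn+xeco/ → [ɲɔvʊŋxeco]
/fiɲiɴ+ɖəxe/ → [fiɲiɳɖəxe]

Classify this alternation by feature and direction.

Underlying /ɲ/ is realised as [m] next to /b/; /b/ itself does not change.
The change palatal → bilabial matches the place of the following /b/, identifying this as place assimilation.
Manner and voice are unchanged, so the assimilation is partial, not total.
Checking the remaining alternations: /n/ → [ŋ] before /x/ (alveolar → velar, matching velar); /ɴ/ → [ɳ] before /ɖ/ (uvular → retroflex, matching retroflex) — only place changes, and always toward the following segment.
The trigger is the following segment, so the direction is regressive (anticipatory).

regressive place assimilation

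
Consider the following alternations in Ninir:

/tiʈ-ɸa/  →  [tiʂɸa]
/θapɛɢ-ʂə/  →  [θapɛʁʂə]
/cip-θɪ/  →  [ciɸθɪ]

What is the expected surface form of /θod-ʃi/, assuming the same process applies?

[θozʃi]

The data show regressive manner assimilation: /ʈ/ → [ʂ] before /ɸ/; /ɢ/ → [ʁ] before /ʂ/; /p/ → [ɸ] before /θ/. In each pair only manner changes, matching the following consonant, while place and voice stay constant.
/d/ is a voiced alveolar stop. The following trigger /ʃ/ is a fricative, so /d/ must become a fricative as well.
A voiced alveolar fricative is [z], so the surface segment is [z].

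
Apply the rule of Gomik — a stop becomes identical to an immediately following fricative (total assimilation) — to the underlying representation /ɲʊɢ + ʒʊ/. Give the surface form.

/ɢ/ is the segment targeted by the rule; it sits immediately before /ʒ/, so it assimilates completely and surfaces as [ʒ].

[ɲʊʒʒʊ]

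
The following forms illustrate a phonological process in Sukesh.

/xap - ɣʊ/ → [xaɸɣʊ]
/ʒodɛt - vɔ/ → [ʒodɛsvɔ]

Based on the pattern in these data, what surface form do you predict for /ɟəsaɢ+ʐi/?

[ɟəsaʁʐi]

The data show regressive manner assimilation: /p/ → [ɸ] before /ɣ/; /t/ → [s] before /v/. In each pair only manner changes, matching the following consonant, while place and voice stay constant.
The rule targets /ɢ/ (voiced uvular stop), which sits before the trigger /ʐ/ (fricative).
The voiced uvular fricative is [ʁ], so /ɢ/ → [ʁ].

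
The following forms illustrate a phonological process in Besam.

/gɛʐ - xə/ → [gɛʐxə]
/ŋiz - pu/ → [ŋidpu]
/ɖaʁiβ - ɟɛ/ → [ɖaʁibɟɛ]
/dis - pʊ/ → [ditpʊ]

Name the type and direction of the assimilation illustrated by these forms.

regressive manner assimilation

Underlying /z/ is realised as [d] next to /p/; /p/ itself does not change.
The change fricative → stop matches the manner of the following /p/, identifying this as manner assimilation.
Place and voice are unchanged, so the assimilation is partial, not total.
Checking the remaining alternations: /β/ → [b] before /ɟ/ (fricative → stop, matching a stop); /s/ → [t] before /p/ (fricative → stop, matching a stop) — only manner changes, and always toward the following segment.
Nothing changes in [gɛʐxə]: there the adjacent consonants already agree in manner (/ʐ/ and /x/ are both fricatives), so this form is consistent with the same rule.
The trigger is the following segment, so the direction is regressive (anticipatory).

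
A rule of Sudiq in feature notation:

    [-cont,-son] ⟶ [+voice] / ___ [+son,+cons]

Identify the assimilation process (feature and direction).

The target ([-cont,-son], stops) acquires [+voice] next to a sonorant consonant ([+son,+cons]) — it takes on the voicing of its neighbour, so the feature that spreads is voicing.
Since the environment is written after the underscore, the trigger follows the target; the direction is regressive.

regressive voicing assimilation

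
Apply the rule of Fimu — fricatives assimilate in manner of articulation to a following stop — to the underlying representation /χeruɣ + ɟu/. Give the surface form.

/ɣ/ is a voiced velar fricative. The following trigger /ɟ/ is a stop, so /ɣ/ must become a stop as well.
A voiced velar stop is [g], so the surface segment is [g].

[χerugɟu]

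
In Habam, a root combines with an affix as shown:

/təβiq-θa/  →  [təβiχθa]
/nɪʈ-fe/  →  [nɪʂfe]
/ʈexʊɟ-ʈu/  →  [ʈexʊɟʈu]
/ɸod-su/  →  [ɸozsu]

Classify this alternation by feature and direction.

regressive manner assimilation

Underlying /q/ is realised as [χ] next to /θ/; /θ/ itself does not change.
/q/ is a stop while /θ/ is a fricative; the output [χ] is a fricative, matching the trigger — so the feature that spreads is manner.
Place and voice are unchanged, so the assimilation is partial, not total.
The other alternating forms pattern the same way: /ʈ/ → [ʂ] before /f/ (stop → fricative, matching a fricative); /d/ → [z] before /s/ (stop → fricative, matching a fricative) — only manner changes, and always toward the following segment.
No alternation appears in [ʈexʊɟʈu]: there the adjacent consonants already agree in manner (/ɟ/ and /ʈ/ are both stops), so this form is consistent with the same rule.
The trigger is the following segment, so the direction is regressive (anticipatory).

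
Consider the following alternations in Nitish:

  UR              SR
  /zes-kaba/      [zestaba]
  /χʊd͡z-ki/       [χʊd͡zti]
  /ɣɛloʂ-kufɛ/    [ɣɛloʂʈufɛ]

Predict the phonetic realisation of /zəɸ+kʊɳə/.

[zəɸpʊɳə]

The data show progressive place assimilation: /k/ → [t] after /s/; /k/ → [t] after /d͡z/; /k/ → [ʈ] after /ʂ/. In each pair only place changes, matching the preceding consonant, while manner and voice stay constant.
/k/ is a voiceless velar stop. The preceding trigger /ɸ/ is bilabial, so /k/ must become bilabial as well.
A voiceless bilabial stop is [p], so the surface segment is [p].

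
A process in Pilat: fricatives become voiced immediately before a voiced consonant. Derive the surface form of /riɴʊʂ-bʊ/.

[riɴʊʐbʊ]

/ʂ/ is a voiceless retroflex fricative. The following trigger /b/ is voiced, so /ʂ/ must become voiced as well.
Changing only its voicing to voiced gives [ʐ] — the voiced retroflex fricative.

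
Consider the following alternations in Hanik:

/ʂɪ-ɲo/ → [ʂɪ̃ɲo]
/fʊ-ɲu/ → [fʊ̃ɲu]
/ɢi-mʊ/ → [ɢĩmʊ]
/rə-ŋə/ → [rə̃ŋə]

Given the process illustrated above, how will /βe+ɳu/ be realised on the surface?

[βẽɳu]

The data show regressive nasality assimilation (vowel nasalisation): /ɪ/ → [ɪ̃] before /ɲ/; /ʊ/ → [ʊ̃] before /ɲ/; /i/ → [ĩ] before /m/; /ə/ → [ə̃] before /ŋ/ — a vowel is nasalised by an immediately following nasal consonant.
/e/ sits next to the nasal /ɳ/ and is therefore nasalised to [ẽ].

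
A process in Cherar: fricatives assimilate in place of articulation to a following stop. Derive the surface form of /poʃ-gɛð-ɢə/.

/ʃ/ is a voiceless postalveolar fricative. The following trigger /g/ is velar, so /ʃ/ must become velar as well.
Changing only its place to velar gives [x] — the voiceless velar fricative.
The same rule applies at the second boundary: /ð/ → [ʁ] next to /ɢ/.

[poxgɛʁɢə]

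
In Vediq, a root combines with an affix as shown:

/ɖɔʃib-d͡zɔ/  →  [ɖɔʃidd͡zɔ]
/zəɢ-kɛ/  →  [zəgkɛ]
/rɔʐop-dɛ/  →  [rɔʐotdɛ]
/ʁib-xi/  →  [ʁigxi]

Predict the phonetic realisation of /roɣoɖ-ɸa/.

The data show regressive place assimilation: /b/ → [d] before /d͡z/; /ɢ/ → [g] before /k/; /p/ → [t] before /d/; /b/ → [g] before /x/. In each pair only place changes, matching the following consonant, while manner and voice stay constant.
The rule targets /ɖ/ (voiced retroflex stop), which sits before the trigger /ɸ/ (bilabial).
The voiced bilabial stop is [b], so /ɖ/ → [b].

[roɣobɸa]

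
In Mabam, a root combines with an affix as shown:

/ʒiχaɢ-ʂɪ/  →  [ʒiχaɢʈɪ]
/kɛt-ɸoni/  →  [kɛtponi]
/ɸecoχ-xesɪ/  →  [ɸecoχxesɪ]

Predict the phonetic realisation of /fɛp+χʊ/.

The data show progressive manner assimilation: /ʂ/ → [ʈ] after /ɢ/; /ɸ/ → [p] after /t/. In each pair only manner changes, matching the preceding consonant, while place and voice stay constant.
Nothing changes in [ɸecoχxesɪ]: there the adjacent consonants already agree in manner (/x/ and /χ/ are both fricatives), so this form is consistent with the same rule.
The rule targets /χ/ (voiceless uvular fricative), which sits after the trigger /p/ (stop).
The voiceless uvular stop is [q], so /χ/ → [q].

[fɛpqʊ]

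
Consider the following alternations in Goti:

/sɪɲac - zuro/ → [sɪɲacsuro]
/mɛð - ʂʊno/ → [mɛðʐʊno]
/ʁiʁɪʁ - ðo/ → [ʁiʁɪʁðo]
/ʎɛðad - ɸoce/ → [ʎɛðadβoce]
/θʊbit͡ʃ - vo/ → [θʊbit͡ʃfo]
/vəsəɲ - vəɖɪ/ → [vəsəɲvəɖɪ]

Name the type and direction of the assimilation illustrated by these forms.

Underlying /z/ is realised as [s] next to /c/; /c/ itself does not change.
The change voiced → voiceless matches the voicing of the preceding /c/, identifying this as voicing assimilation.
Place and manner are unchanged, so the assimilation is partial, not total.
The same holds elsewhere in the data: /ʂ/ → [ʐ] after /ð/ (voiceless → voiced, matching voiced); /ɸ/ → [β] after /d/ (voiceless → voiced, matching voiced); /v/ → [f] after /t͡ʃ/ (voiced → voiceless, matching voiceless) — only voicing changes, and always toward the preceding segment.
Nothing changes in [ʁiʁɪʁðo], [vəsəɲvəɖɪ]: there the adjacent consonants already agree in voicing (/ð/ and /ʁ/ are both voiced; /v/ and /ɲ/ are both voiced), so these forms are consistent with the same rule.
The trigger is the preceding segment, so the direction is progressive (perseverative).

progressive voicing assimilation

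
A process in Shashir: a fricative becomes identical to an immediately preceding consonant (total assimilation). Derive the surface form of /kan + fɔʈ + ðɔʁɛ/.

/f/ is the segment targeted by the rule; it sits immediately after /n/, so it assimilates completely and surfaces as [n].
At the second juncture, /ð/ likewise becomes [ʈ] adjacent to /ʈ/.

[kannɔʈʈɔʁɛ]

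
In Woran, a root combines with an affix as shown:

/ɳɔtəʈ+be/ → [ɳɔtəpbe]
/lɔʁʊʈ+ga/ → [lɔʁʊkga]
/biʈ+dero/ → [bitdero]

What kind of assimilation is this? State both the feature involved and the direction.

regressive place assimilation

Comparing underlying and surface forms, /ʈ/ → [p] is the alternation; the neighbouring /b/ is constant.
The change retroflex → bilabial matches the place of the following /b/, identifying this as place assimilation.
Manner and voice are unchanged, so the assimilation is partial, not total.
The same holds elsewhere in the data: /ʈ/ → [k] before /g/ (retroflex → velar, matching velar); /ʈ/ → [t] before /d/ (retroflex → alveolar, matching alveolar) — only place changes, and always toward the following segment.
Since the segment that changes precedes the conditioning segment, the assimilation is regressive.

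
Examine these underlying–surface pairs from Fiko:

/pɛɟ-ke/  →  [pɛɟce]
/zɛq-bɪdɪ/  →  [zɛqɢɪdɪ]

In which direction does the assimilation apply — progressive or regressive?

progressive

Underlying /k/ is realised as [c] next to /ɟ/; /ɟ/ itself does not change.
The change velar → palatal matches the place of the preceding /ɟ/, identifying this as place assimilation.
The other alternating form patterns the same way: /b/ → [ɢ] after /q/ (bilabial → uvular, matching uvular) — only place changes, and always toward the preceding segment.
The trigger is the preceding segment, so the direction is progressive (perseverative).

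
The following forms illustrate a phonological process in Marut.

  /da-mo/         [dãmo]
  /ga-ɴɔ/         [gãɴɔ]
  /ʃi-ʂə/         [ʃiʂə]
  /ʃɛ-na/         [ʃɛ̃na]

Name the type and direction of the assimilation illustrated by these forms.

regressive nasality assimilation (vowel nasalisation)

The vowel /a/ surfaces as nasalised [ã] next to the following nasal /m/ — it has acquired the [+nasal] feature of its neighbour.
Likewise in the remaining data: /a/ → [ã] before /ɴ/; /ɛ/ → [ɛ̃] before /n/ — each time a vowel is nasalised next to a following nasal.
No change occurs in [ʃiʂə] because the vowel at the boundary is adjacent to an oral consonant, not a nasal (/i/ next to /ʂ/).
Because the conditioning nasal is to the right of the vowel that changes, the process is regressive (anticipatory).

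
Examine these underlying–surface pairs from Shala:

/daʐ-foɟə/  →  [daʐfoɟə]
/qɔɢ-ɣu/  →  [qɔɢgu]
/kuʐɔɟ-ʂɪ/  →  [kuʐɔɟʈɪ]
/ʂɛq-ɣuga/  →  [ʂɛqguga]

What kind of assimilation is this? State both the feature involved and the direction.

progressive manner assimilation

Underlying /ɣ/ is realised as [g] next to /ɢ/; /ɢ/ itself does not change.
/ɣ/ is a fricative while /ɢ/ is a stop; the output [g] is a stop, matching the trigger — so the feature that spreads is manner.
Place and voice are unchanged, so the assimilation is partial, not total.
Checking the remaining alternations: /ʂ/ → [ʈ] after /ɟ/ (fricative → stop, matching a stop); /ɣ/ → [g] after /q/ (fricative → stop, matching a stop) — only manner changes, and always toward the preceding segment.
Nothing changes in [daʐfoɟə]: there the adjacent consonants already agree in manner (/f/ and /ʐ/ are both fricatives), so this form is consistent with the same rule.
Since the segment that changes follows the conditioning segment, the assimilation is progressive.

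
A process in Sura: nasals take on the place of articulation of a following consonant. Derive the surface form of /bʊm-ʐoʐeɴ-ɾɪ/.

[bʊɳʐoʐenɾɪ]

The rule targets /m/ (voiced bilabial nasal), which sits before the trigger /ʐ/ (retroflex).
A voiced retroflex nasal is [ɳ], so the surface segment is [ɳ].
The same rule applies at the second boundary: /ɴ/ → [n] next to /ɾ/.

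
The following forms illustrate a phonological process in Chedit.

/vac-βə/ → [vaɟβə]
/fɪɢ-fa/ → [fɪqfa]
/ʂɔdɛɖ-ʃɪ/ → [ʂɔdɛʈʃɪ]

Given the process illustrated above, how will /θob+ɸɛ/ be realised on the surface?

[θopɸɛ]

The data show regressive voicing assimilation: /c/ → [ɟ] before /β/; /ɢ/ → [q] before /f/; /ɖ/ → [ʈ] before /ʃ/. In each pair only voicing changes, matching the following consonant, while place and manner stay constant.
/b/ is a voiced bilabial stop. The following trigger /ɸ/ is voiceless, so /b/ must become voiceless as well.
A voiceless bilabial stop is [p], so the surface segment is [p].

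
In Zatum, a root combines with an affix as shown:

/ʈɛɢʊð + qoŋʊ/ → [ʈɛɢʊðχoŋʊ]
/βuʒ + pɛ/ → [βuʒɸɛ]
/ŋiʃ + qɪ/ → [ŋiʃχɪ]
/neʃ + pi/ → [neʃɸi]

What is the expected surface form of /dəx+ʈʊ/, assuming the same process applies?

The data show progressive manner assimilation: /q/ → [χ] after /ð/; /p/ → [ɸ] after /ʒ/; /q/ → [χ] after /ʃ/; /p/ → [ɸ] after /ʃ/. In each pair only manner changes, matching the preceding consonant, while place and voice stay constant.
/ʈ/ is a voiceless retroflex stop. The preceding trigger /x/ is a fricative, so /ʈ/ must become a fricative as well.
The voiceless retroflex fricative is [ʂ], so /ʈ/ → [ʂ].

[dəxʂʊ]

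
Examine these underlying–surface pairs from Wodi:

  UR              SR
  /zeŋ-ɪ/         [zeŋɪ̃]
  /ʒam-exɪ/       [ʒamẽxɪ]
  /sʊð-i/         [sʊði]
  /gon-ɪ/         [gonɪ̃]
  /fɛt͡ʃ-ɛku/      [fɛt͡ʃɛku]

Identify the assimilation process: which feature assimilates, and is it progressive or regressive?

progressive nasality assimilation (vowel nasalisation)

The vowel /ɪ/ surfaces as nasalised [ɪ̃] next to the preceding nasal /ŋ/ — it has acquired the [+nasal] feature of its neighbour.
Likewise in the remaining data: /e/ → [ẽ] after /m/; /ɪ/ → [ɪ̃] after /n/ — each time a vowel is nasalised next to a preceding nasal.
No change occurs in [sʊði], [fɛt͡ʃɛku] because the vowel at the boundary is adjacent to an oral consonant, not a nasal (/i/ next to /ð/; /ɛ/ next to /t͡ʃ/).
Because the conditioning nasal is to the left of the vowel that changes, the process is progressive (perseverative).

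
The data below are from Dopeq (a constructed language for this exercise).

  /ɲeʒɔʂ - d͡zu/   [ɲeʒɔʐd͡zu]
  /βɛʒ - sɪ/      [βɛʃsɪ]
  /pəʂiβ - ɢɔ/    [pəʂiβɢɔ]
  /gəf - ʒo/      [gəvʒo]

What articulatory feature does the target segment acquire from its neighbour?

voicing

Comparing underlying and surface forms, /ʂ/ → [ʐ] is the alternation; the neighbouring /d͡z/ is constant.
The change voiceless → voiced matches the voicing of the following /d͡z/, identifying this as voicing assimilation.
The other alternating forms pattern the same way: /ʒ/ → [ʃ] before /s/ (voiced → voiceless, matching voiceless); /f/ → [v] before /ʒ/ (voiceless → voiced, matching voiced) — only voicing changes, and always toward the following segment.
No alternation appears in [pəʂiβɢɔ]: there the adjacent consonants already agree in voicing (/β/ and /ɢ/ are both voiced), so this form is consistent with the same rule.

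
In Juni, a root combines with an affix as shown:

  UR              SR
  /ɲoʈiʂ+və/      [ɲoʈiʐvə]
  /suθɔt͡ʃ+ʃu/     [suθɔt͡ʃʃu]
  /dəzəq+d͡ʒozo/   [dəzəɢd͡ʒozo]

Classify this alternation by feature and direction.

The segment that alternates is /ʂ/, which surfaces as [ʐ] when adjacent to /v/.
/ʂ/ is voiceless while /v/ is voiced; the output [ʐ] is voiced, matching the trigger — so the feature that spreads is voicing.
Place and manner are unchanged, so the assimilation is partial, not total.
The other alternating form patterns the same way: /q/ → [ɢ] before /d͡ʒ/ (voiceless → voiced, matching voiced) — only voicing changes, and always toward the following segment.
Nothing changes in [suθɔt͡ʃʃu]: there the adjacent consonants already agree in voicing (/t͡ʃ/ and /ʃ/ are both voiceless), so this form is consistent with the same rule.
The trigger is the following segment, so the direction is regressive (anticipatory).

regressive voicing assimilation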